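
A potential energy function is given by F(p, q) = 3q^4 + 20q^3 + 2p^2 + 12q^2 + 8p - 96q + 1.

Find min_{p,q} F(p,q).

-68

F(p,q) separates as A(p) + B(q) + 1, so its minimum is min A + min B + 1.
A'(p) = 4p + 8 vanishes at p ∈ {-2}; B'(q) = 12(q - 1)(q + 2)(q + 4) vanishes at q ∈ {-4, -2, 1}.
Local minima of A (where A''>0): A(-2)=-8. Local minima of B: B(-4)=64, B(1)=-61.
So the global minimum of F is A(-2) + B(1) + 1 = -8 − 61 + 1 = -68, attained at (-2, 1).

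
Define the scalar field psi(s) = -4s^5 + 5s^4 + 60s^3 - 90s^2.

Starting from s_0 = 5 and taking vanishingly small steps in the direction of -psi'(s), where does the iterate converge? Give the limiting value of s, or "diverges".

diverges

psi'(s) = -20s(s - 3)(s - 1)(s + 3), so psi'(5) = -6400.
Gradient descent moves in the -psi' direction, i.e. s is increasing.
There is no critical point above s=5, and psi' keeps the same sign, so the iterate runs off to +∞.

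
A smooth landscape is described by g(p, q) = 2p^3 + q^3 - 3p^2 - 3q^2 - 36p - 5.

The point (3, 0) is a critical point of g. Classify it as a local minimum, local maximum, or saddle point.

The mixed partial ∂²g/∂p∂q is 0, so the Hessian at any point is diag(g_pp, g_qq) = diag(6(2p - 1), 6(q - 1)).
At (3, 0): H = diag(30, -6).
The eigenvalues have opposite signs, so H is indefinite: a saddle point.

saddle point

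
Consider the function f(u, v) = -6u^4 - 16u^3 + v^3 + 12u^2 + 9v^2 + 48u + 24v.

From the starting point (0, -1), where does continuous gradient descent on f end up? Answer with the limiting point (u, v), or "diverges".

f is separable, so gradient descent decouples: u follows -∂f/∂u, v follows -∂f/∂v.
∂f/∂u = -24(u - 1)(u + 1)(u + 2); at u=0 this is 48, so u decreases.
∂f/∂v = 3(v + 2)(v + 4); at v=-1 this is 9, so v decreases.
u converges to its nearest critical value -1 (a local min of the u-part); v converges to -2. The iterate converges to (-1, -2).

(-1, -2)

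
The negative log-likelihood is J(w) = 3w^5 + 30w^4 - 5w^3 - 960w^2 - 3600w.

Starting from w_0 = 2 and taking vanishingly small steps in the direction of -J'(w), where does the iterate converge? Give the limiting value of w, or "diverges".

J'(w) = 15(w - 4)(w + 3)(w + 4)(w + 5), so J'(2) = -6300.
Gradient descent moves in the -J' direction, i.e. w is increasing.
The nearest critical point in that direction is w = 4, where J'' = 7560 > 0 (a local minimum). The iterate converges there.

4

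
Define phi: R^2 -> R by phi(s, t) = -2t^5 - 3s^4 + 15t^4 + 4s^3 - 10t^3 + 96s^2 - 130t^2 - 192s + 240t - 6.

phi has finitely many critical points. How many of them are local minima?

2

phi separates as a function of s plus a function of t, so ∇phi=0 decouples.
∂phi/∂s = -12(s - 4)(s - 1)(s + 4) = 0 at s ∈ {-4, 1, 4}; ∂phi/∂t = -10(t - 4)(t - 3)(t - 1)(t + 2) = 0 at t ∈ {-2, 1, 3, 4}.
The Hessian is diagonal: diag(phi_ss, phi_tt). Second derivatives: phi_ss(-4)=-480, phi_ss(1)=180, phi_ss(4)=-288; phi_tt(-2)=900, phi_tt(1)=-180, phi_tt(3)=100, phi_tt(4)=-180.
Local minima occur where both diagonal entries positive: (1, -2), (1, 3). Count: 2.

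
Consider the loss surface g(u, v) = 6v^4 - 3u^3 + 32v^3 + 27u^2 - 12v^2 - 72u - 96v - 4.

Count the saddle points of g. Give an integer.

3

g separates as a function of u plus a function of v, so ∇g=0 decouples.
∂g/∂u = -9(u - 4)(u - 2) = 0 at u ∈ {2, 4}; ∂g/∂v = 24(v - 1)(v + 1)(v + 4) = 0 at v ∈ {-4, -1, 1}.
The Hessian is diagonal: diag(g_uu, g_vv). Second derivatives: g_uu(2)=18, g_uu(4)=-18; g_vv(-4)=360, g_vv(-1)=-144, g_vv(1)=240.
Saddle points occur where the two diagonal entries have opposite signs: (2, -1), (4, -4), (4, 1). Count: 3.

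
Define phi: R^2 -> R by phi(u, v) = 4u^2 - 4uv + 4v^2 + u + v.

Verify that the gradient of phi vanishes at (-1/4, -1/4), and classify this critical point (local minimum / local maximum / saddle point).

local minimum

∇phi = (8u - 4v + 1, -4u + 8v + 1); substituting (-1/4, -1/4) gives ∇phi = (0, 0), so (-1/4, -1/4) is indeed a critical point.
The Hessian of phi is constant: H = [[8, -4], [-4, 8]].
det(H) = 8·8 − (-4)² = 48.
det(H) > 0 and tr(H) = 16 > 0, so H is positive definite and the point is a local minimum.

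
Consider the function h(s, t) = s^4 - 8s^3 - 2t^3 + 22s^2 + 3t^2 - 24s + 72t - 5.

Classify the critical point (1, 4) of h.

The mixed partial ∂²h/∂s∂t is 0, so the Hessian at any point is diag(h_ss, h_tt) = diag(4(3s^2 - 12s + 11), 6(-2t + 1)).
At (1, 4): H = diag(8, -42).
The eigenvalues have opposite signs, so H is indefinite: a saddle point.

saddle point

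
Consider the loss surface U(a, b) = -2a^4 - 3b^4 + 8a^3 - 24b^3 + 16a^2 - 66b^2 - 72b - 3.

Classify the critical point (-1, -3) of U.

The mixed partial ∂²U/∂a∂b is 0, so the Hessian at any point is diag(U_aa, U_bb) = diag(8(-3a^2 + 6a + 4), -12(3b^2 + 12b + 11)).
At (-1, -3): H = diag(-40, -24).
Both eigenvalues are negative, so H is negative definite: a local maximum.

local maximum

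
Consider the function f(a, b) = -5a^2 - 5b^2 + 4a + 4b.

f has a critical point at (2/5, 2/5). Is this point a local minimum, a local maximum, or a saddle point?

local maximum

The Hessian of f is constant: H = [[-10, 0], [0, -10]].
det(H) = (-10)·(-10) − 0² = 100.
det(H) > 0 and tr(H) = -20 < 0, so H is negative definite and the point is a local maximum.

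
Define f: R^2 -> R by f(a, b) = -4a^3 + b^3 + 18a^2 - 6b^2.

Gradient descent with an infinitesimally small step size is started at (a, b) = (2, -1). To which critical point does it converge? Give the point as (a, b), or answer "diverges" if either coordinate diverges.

diverges

f is separable, so gradient descent decouples: a follows -∂f/∂a, b follows -∂f/∂b.
∂f/∂a = -12a(a - 3); at a=2 this is 24, so a decreases.
∂f/∂b = 3b(b - 4); at b=-1 this is 15, so b decreases.
The b-coordinate has no critical point in that direction and runs off to infinity.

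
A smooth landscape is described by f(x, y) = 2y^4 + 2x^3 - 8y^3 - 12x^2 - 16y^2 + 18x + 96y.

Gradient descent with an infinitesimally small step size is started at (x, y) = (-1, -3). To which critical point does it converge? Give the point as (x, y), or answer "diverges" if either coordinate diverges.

diverges

f is separable, so gradient descent decouples: x follows -∂f/∂x, y follows -∂f/∂y.
∂f/∂x = 6(x - 3)(x - 1); at x=-1 this is 48, so x decreases.
∂f/∂y = 8(y - 3)(y - 2)(y + 2); at y=-3 this is -240, so y increases.
The x-coordinate has no critical point in that direction and runs off to infinity.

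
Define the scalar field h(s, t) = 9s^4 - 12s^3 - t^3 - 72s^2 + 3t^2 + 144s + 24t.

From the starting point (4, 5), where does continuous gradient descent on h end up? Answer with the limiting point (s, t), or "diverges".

h is separable, so gradient descent decouples: s follows -∂h/∂s, t follows -∂h/∂t.
∂h/∂s = 36(s - 2)(s - 1)(s + 2); at s=4 this is 1296, so s decreases.
∂h/∂t = -3(t - 4)(t + 2); at t=5 this is -21, so t increases.
The t-coordinate has no critical point in that direction and runs off to infinity.

diverges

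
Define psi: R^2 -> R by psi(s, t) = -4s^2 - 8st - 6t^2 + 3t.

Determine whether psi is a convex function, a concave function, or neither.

psi is quadratic, so its Hessian is the constant matrix H = [[-8, -8], [-8, -12]].
det(H) = 32, tr(H) = -20.
det(H) > 0 and tr(H) < 0, so H is negative definite everywhere: concave.

concave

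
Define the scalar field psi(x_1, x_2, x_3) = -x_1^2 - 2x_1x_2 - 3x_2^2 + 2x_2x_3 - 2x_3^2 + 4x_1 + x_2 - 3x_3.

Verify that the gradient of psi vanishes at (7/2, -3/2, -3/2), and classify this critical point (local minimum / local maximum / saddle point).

local maximum

∇psi = (-2x_1 - 2x_2 + 4, -2x_1 - 6x_2 + 2x_3 + 1, 2x_2 - 4x_3 - 3); substituting (7/2, -3/2, -3/2) gives ∇psi = (0, 0, 0), so (7/2, -3/2, -3/2) is indeed a critical point.
The Hessian is constant: H = [[-2, -2, 0], [-2, -6, 2], [0, 2, -4]].
Leading principal minors: Δ₁ = -2, Δ₂ = 8, Δ₃ = -24.
The minors alternate sign starting negative (−, +, −), so H is negative definite: a local maximum.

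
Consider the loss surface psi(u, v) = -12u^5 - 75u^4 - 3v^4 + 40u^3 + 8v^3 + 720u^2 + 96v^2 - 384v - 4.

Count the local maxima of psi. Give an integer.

4

psi separates as a function of u plus a function of v, so ∇psi=0 decouples.
∂psi/∂u = -60u(u - 2)(u + 3)(u + 4) = 0 at u ∈ {-4, -3, 0, 2}; ∂psi/∂v = -12(v - 4)(v - 2)(v + 4) = 0 at v ∈ {-4, 2, 4}.
The Hessian is diagonal: diag(psi_uu, psi_vv). Second derivatives: psi_uu(-4)=1440, psi_uu(-3)=-900, psi_uu(0)=1440, psi_uu(2)=-3600; psi_vv(-4)=-576, psi_vv(2)=144, psi_vv(4)=-192.
Local maxima occur where both diagonal entries negative: (-3, -4), (-3, 4), (2, -4), (2, 4). Count: 4.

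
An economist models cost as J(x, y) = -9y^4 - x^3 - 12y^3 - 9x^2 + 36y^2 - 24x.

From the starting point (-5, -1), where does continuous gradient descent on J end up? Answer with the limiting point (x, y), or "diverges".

J is separable, so gradient descent decouples: x follows -∂J/∂x, y follows -∂J/∂y.
∂J/∂x = -3(x + 2)(x + 4); at x=-5 this is -9, so x increases.
∂J/∂y = -36y(y - 1)(y + 2); at y=-1 this is -72, so y increases.
x converges to its nearest critical value -4 (a local min of the x-part); y converges to 0. The iterate converges to (-4, 0).

(-4, 0)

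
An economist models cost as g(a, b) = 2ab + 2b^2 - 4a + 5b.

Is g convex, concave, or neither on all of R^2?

neither

g is quadratic, so its Hessian is the constant matrix H = [[0, 2], [2, 4]].
det(H) = -4, tr(H) = 4.
det(H) < 0, so H is indefinite: neither convex nor concave.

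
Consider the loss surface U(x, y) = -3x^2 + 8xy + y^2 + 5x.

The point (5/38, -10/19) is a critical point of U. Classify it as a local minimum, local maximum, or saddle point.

saddle point

The Hessian of U is constant: H = [[-6, 8], [8, 2]].
det(H) = (-6)·2 − 8² = -76.
Since det(H) < 0, H is indefinite and the critical point is a saddle point.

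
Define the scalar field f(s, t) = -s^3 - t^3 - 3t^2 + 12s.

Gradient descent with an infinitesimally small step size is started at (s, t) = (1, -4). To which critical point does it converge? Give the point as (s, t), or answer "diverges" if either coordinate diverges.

(-2, -2)

f is separable, so gradient descent decouples: s follows -∂f/∂s, t follows -∂f/∂t.
∂f/∂s = -3(s - 2)(s + 2); at s=1 this is 9, so s decreases.
∂f/∂t = -3t(t + 2); at t=-4 this is -24, so t increases.
s converges to its nearest critical value -2 (a local min of the s-part); t converges to -2. The iterate converges to (-2, -2).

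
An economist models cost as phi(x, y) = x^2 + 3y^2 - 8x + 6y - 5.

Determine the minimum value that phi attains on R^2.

-24

phi(x,y) separates as P(x) + Q(y) − 5, so its minimum is min P + min Q − 5.
P'(x) = 2x - 8 vanishes at x ∈ {4}; Q'(y) = 6y + 6 vanishes at y ∈ {-1}.
Local minima of P (where P''>0): P(4)=-16. Local minima of Q: Q(-1)=-3.
So the global minimum of phi is P(4) + Q(-1) − 5 = -16 − 3 − 5 = -24, attained at (4, -1).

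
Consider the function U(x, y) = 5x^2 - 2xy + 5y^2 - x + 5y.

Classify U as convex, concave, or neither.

U is quadratic, so its Hessian is the constant matrix H = [[10, -2], [-2, 10]].
det(H) = 96, tr(H) = 20.
det(H) > 0 and tr(H) > 0, so H is positive definite everywhere: convex.

convex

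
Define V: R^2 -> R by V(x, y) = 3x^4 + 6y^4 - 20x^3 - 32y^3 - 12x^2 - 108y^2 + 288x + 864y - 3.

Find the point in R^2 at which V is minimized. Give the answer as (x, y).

V(x,y) separates as P(x) + Q(y) − 3, so its minimum is min P + min Q − 3.
P'(x) = 12(x - 4)(x - 3)(x + 2) vanishes at x ∈ {-2, 3, 4}; Q'(y) = 24(y - 4)(y - 3)(y + 3) vanishes at y ∈ {-3, 3, 4}.
Local minima of P (where P''>0): P(-2)=-416, P(4)=448. Local minima of Q: Q(-3)=-2214, Q(4)=1216.
So the global minimum of V is P(-2) + Q(-3) − 3 = -416 − 2214 − 3 = -2633, attained at (-2, -3).

(-2, -3)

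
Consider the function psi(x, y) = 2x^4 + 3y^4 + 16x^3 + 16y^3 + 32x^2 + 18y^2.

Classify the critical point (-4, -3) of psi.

local minimum

The mixed partial ∂²psi/∂x∂y is 0, so the Hessian at any point is diag(psi_xx, psi_yy) = diag(8(3x^2 + 12x + 8), 12(3y^2 + 8y + 3)).
At (-4, -3): H = diag(64, 72).
Both eigenvalues are positive, so H is positive definite: a local minimum.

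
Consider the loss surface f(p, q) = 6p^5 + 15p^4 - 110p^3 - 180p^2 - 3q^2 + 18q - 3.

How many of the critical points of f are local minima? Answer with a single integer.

0

f separates as a function of p plus a function of q, so ∇f=0 decouples.
∂f/∂p = 30p(p - 3)(p + 1)(p + 4) = 0 at p ∈ {-4, -1, 0, 3}; ∂f/∂q = -6(q - 3) = 0 at q ∈ {3}.
The Hessian is diagonal: diag(f_pp, f_qq). Second derivatives: f_pp(-4)=-2520, f_pp(-1)=360, f_pp(0)=-360, f_pp(3)=2520; f_qq(3)=-6.
Local minima occur where both diagonal entries positive: none. Count: 0.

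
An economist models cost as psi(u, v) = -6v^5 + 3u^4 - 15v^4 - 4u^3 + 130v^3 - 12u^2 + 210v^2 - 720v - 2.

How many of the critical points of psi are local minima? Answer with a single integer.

psi separates as a function of u plus a function of v, so ∇psi=0 decouples.
∂psi/∂u = 12u(u - 2)(u + 1) = 0 at u ∈ {-1, 0, 2}; ∂psi/∂v = -30(v - 3)(v - 1)(v + 2)(v + 4) = 0 at v ∈ {-4, -2, 1, 3}.
The Hessian is diagonal: diag(psi_uu, psi_vv). Second derivatives: psi_uu(-1)=36, psi_uu(0)=-24, psi_uu(2)=72; psi_vv(-4)=2100, psi_vv(-2)=-900, psi_vv(1)=900, psi_vv(3)=-2100.
Local minima occur where both diagonal entries positive: (-1, -4), (-1, 1), (2, -4), (2, 1). Count: 4.

4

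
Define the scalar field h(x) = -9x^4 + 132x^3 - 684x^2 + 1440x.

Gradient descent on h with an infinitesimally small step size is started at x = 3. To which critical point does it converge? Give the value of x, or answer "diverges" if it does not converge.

h'(x) = -36(x - 5)(x - 4)(x - 2), so h'(3) = -72.
Gradient descent moves in the -h' direction, i.e. x is increasing.
The nearest critical point in that direction is x = 4, where h'' = 72 > 0 (a local minimum). The iterate converges there.

4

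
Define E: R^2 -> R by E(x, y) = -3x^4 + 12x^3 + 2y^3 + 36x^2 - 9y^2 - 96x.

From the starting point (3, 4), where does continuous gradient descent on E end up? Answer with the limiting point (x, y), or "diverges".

(1, 3)

E is separable, so gradient descent decouples: x follows -∂E/∂x, y follows -∂E/∂y.
∂E/∂x = -12(x - 4)(x - 1)(x + 2); at x=3 this is 120, so x decreases.
∂E/∂y = 6y(y - 3); at y=4 this is 24, so y decreases.
x converges to its nearest critical value 1 (a local min of the x-part); y converges to 3. The iterate converges to (1, 3).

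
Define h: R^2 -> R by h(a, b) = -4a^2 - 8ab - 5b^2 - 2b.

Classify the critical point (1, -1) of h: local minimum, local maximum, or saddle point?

The Hessian of h is constant: H = [[-8, -8], [-8, -10]].
det(H) = (-8)·(-10) − (-8)² = 16.
det(H) > 0 and tr(H) = -18 < 0, so H is negative definite and the point is a local maximum.

local maximum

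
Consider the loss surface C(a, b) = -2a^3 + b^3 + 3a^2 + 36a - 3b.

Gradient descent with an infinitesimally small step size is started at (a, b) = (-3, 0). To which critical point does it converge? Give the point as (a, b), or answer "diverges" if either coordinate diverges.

C is separable, so gradient descent decouples: a follows -∂C/∂a, b follows -∂C/∂b.
∂C/∂a = -6(a - 3)(a + 2); at a=-3 this is -36, so a increases.
∂C/∂b = 3(b - 1)(b + 1); at b=0 this is -3, so b increases.
a converges to its nearest critical value -2 (a local min of the a-part); b converges to 1. The iterate converges to (-2, 1).

(-2, 1)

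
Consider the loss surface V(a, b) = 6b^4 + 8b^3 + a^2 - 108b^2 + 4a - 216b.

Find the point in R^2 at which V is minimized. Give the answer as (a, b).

V(a,b) separates as P(a) + Q(b), so its minimum is min P + min Q.
P'(a) = 2a + 4 vanishes at a ∈ {-2}; Q'(b) = 24(b - 3)(b + 1)(b + 3) vanishes at b ∈ {-3, -1, 3}.
Local minima of P (where P''>0): P(-2)=-4. Local minima of Q: Q(-3)=-54, Q(3)=-918.
So the global minimum of V is P(-2) + Q(3) = -4 − 918 = -922, attained at (-2, 3).

(-2, 3)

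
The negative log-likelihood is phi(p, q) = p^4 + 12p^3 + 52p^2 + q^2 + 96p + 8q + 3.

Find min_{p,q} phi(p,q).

phi(p,q) separates as A(p) + B(q) + 3, so its minimum is min A + min B + 3.
A'(p) = 4(p + 2)(p + 3)(p + 4) vanishes at p ∈ {-4, -3, -2}; B'(q) = 2q + 8 vanishes at q ∈ {-4}.
Local minima of A (where A''>0): A(-4)=-64, A(-2)=-64. Local minima of B: B(-4)=-16.
So the global minimum of phi is A(-4) + B(-4) + 3 = -64 − 16 + 3 = -77, attained at (-4, -4).

-77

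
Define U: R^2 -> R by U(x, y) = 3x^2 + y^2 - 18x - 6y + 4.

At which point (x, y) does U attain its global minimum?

U(x,y) separates as P(x) + Q(y) + 4, so its minimum is min P + min Q + 4.
P'(x) = 6x - 18 vanishes at x ∈ {3}; Q'(y) = 2y - 6 vanishes at y ∈ {3}.
Local minima of P (where P''>0): P(3)=-27. Local minima of Q: Q(3)=-9.
So the global minimum of U is P(3) + Q(3) + 4 = -27 − 9 + 4 = -32, attained at (3, 3).

(3, 3)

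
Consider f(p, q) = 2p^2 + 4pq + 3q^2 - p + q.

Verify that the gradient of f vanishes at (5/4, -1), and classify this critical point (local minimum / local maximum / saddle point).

local minimum

∇f = (4p + 4q - 1, 4p + 6q + 1); substituting (5/4, -1) gives ∇f = (0, 0), so (5/4, -1) is indeed a critical point.
The Hessian of f is constant: H = [[4, 4], [4, 6]].
det(H) = 4·6 − 4² = 8.
det(H) > 0 and tr(H) = 10 > 0, so H is positive definite and the point is a local minimum.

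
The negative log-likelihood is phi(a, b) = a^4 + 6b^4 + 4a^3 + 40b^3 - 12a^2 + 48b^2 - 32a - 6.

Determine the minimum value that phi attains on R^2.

phi(a,b) separates as P(a) + Q(b) − 6, so its minimum is min P + min Q − 6.
P'(a) = 4(a - 2)(a + 1)(a + 4) vanishes at a ∈ {-4, -1, 2}; Q'(b) = 24b(b + 1)(b + 4) vanishes at b ∈ {-4, -1, 0}.
Local minima of P (where P''>0): P(-4)=-64, P(2)=-64. Local minima of Q: Q(-4)=-256, Q(0)=0.
So the global minimum of phi is P(-4) + Q(-4) − 6 = -64 − 256 − 6 = -326, attained at (-4, -4).

-326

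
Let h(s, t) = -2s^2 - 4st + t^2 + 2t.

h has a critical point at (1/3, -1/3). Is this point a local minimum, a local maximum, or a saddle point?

saddle point

The Hessian of h is constant: H = [[-4, -4], [-4, 2]].
det(H) = (-4)·2 − (-4)² = -24.
Since det(H) < 0, H is indefinite and the critical point is a saddle point.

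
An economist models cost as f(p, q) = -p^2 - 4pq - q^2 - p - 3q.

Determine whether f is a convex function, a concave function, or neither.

f is quadratic, so its Hessian is the constant matrix H = [[-2, -4], [-4, -2]].
det(H) = -12, tr(H) = -4.
det(H) < 0, so H is indefinite: neither convex nor concave.

neither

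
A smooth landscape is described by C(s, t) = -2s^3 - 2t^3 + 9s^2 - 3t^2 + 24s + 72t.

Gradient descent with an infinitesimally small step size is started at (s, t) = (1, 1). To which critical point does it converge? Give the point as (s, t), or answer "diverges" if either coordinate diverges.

C is separable, so gradient descent decouples: s follows -∂C/∂s, t follows -∂C/∂t.
∂C/∂s = -6(s - 4)(s + 1); at s=1 this is 36, so s decreases.
∂C/∂t = -6(t - 3)(t + 4); at t=1 this is 60, so t decreases.
s converges to its nearest critical value -1 (a local min of the s-part); t converges to -4. The iterate converges to (-1, -4).

(-1, -4)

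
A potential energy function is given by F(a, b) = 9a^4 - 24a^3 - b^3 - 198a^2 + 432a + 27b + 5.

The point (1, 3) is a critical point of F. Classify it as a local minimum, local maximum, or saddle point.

The mixed partial ∂²F/∂a∂b is 0, so the Hessian at any point is diag(F_aa, F_bb) = diag(36(3a^2 - 4a - 11), -6b).
At (1, 3): H = diag(-432, -18).
Both eigenvalues are negative, so H is negative definite: a local maximum.

local maximum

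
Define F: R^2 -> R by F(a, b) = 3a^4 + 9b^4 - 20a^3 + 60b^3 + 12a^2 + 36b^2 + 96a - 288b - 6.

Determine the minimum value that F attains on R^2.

F(a,b) separates as P(a) + Q(b) − 6, so its minimum is min P + min Q − 6.
P'(a) = 12(a - 4)(a - 2)(a + 1) vanishes at a ∈ {-1, 2, 4}; Q'(b) = 36(b - 1)(b + 2)(b + 4) vanishes at b ∈ {-4, -2, 1}.
Local minima of P (where P''>0): P(-1)=-61, P(4)=64. Local minima of Q: Q(-4)=192, Q(1)=-183.
So the global minimum of F is P(-1) + Q(1) − 6 = -61 − 183 − 6 = -250, attained at (-1, 1).

-250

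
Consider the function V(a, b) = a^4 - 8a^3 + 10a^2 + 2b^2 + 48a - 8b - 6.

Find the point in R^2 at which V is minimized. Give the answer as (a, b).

V(a,b) separates as P(a) + Q(b) − 6, so its minimum is min P + min Q − 6.
P'(a) = 4(a - 4)(a - 3)(a + 1) vanishes at a ∈ {-1, 3, 4}; Q'(b) = 4b - 8 vanishes at b ∈ {2}.
Local minima of P (where P''>0): P(-1)=-29, P(4)=96. Local minima of Q: Q(2)=-8.
So the global minimum of V is P(-1) + Q(2) − 6 = -29 − 8 − 6 = -43, attained at (-1, 2).

(-1, 2)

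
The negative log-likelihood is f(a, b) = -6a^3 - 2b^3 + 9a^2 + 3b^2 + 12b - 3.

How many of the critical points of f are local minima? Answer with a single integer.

f separates as a function of a plus a function of b, so ∇f=0 decouples.
∂f/∂a = -18a(a - 1) = 0 at a ∈ {0, 1}; ∂f/∂b = -6(b - 2)(b + 1) = 0 at b ∈ {-1, 2}.
The Hessian is diagonal: diag(f_aa, f_bb). Second derivatives: f_aa(0)=18, f_aa(1)=-18; f_bb(-1)=18, f_bb(2)=-18.
Local minima occur where both diagonal entries positive: (0, -1). Count: 1.

1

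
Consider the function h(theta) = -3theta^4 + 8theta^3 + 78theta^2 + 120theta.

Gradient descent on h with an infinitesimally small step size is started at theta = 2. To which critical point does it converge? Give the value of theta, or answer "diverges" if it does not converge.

-1

h'(theta) = -12(theta - 5)(theta + 1)(theta + 2), so h'(2) = 432.
Gradient descent moves in the -h' direction, i.e. theta is decreasing.
The nearest critical point in that direction is theta = -1, where h'' = 72 > 0 (a local minimum). The iterate converges there.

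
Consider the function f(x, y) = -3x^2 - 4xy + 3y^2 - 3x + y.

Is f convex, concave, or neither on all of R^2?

neither

f is quadratic, so its Hessian is the constant matrix H = [[-6, -4], [-4, 6]].
det(H) = -52, tr(H) = 0.
det(H) < 0, so H is indefinite: neither convex nor concave.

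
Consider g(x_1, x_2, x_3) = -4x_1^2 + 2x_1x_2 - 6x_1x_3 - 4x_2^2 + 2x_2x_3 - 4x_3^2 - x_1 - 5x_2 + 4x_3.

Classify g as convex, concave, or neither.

concave

g is quadratic, so its Hessian is the constant matrix H = [[-8, 2, -6], [2, -8, 2], [-6, 2, -8]].
Leading principal minors: -8, 60, -208.
Signs alternate −, +, − ⇒ H ≺ 0 ⇒ concave.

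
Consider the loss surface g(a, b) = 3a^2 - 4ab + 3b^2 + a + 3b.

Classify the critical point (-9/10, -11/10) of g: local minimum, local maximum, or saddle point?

The Hessian of g is constant: H = [[6, -4], [-4, 6]].
det(H) = 6·6 − (-4)² = 20.
det(H) > 0 and tr(H) = 12 > 0, so H is positive definite and the point is a local minimum.

local minimum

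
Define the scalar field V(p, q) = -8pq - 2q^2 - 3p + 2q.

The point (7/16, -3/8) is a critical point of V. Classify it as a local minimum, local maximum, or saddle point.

saddle point

The Hessian of V is constant: H = [[0, -8], [-8, -4]].
det(H) = 0·(-4) − (-8)² = -64.
Since det(H) < 0, H is indefinite and the critical point is a saddle point.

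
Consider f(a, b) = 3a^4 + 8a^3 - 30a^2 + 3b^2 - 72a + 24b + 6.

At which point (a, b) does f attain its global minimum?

f(a,b) separates as P(a) + Q(b) + 6, so its minimum is min P + min Q + 6.
P'(a) = 12(a - 2)(a + 1)(a + 3) vanishes at a ∈ {-3, -1, 2}; Q'(b) = 6b + 24 vanishes at b ∈ {-4}.
Local minima of P (where P''>0): P(-3)=-27, P(2)=-152. Local minima of Q: Q(-4)=-48.
So the global minimum of f is P(2) + Q(-4) + 6 = -152 − 48 + 6 = -194, attained at (2, -4).

(2, -4)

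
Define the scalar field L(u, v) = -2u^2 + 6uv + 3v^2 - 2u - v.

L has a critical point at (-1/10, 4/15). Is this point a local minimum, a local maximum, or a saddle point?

saddle point

The Hessian of L is constant: H = [[-4, 6], [6, 6]].
det(H) = (-4)·6 − 6² = -60.
Since det(H) < 0, H is indefinite and the critical point is a saddle point.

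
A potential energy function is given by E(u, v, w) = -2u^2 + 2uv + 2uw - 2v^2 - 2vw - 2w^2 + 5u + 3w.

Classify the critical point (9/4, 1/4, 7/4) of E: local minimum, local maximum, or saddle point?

local maximum

The Hessian is constant: H = [[-4, 2, 2], [2, -4, -2], [2, -2, -4]].
Leading principal minors: Δ₁ = -4, Δ₂ = 12, Δ₃ = -32.
The minors alternate sign starting negative (−, +, −), so H is negative definite: a local maximum.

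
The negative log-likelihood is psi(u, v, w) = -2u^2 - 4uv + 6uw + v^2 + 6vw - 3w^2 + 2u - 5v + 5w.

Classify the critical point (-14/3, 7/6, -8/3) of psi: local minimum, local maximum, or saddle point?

saddle point

The Hessian is constant: H = [[-4, -4, 6], [-4, 2, 6], [6, 6, -6]].
Leading principal minors: Δ₁ = -4, Δ₂ = -24, Δ₃ = -72.
The minors fit neither the all-positive nor the alternating-sign pattern, so H is indefinite: a saddle point.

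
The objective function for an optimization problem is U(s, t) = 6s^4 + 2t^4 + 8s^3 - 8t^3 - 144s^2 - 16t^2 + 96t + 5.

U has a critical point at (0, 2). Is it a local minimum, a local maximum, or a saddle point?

local maximum

The mixed partial ∂²U/∂s∂t is 0, so the Hessian at any point is diag(U_ss, U_tt) = diag(24(3s^2 + 2s - 12), 8(3t^2 - 6t - 4)).
At (0, 2): H = diag(-288, -32).
Both eigenvalues are negative, so H is negative definite: a local maximum.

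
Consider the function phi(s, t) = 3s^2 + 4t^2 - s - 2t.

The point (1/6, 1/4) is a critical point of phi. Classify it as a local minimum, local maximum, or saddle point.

The Hessian of phi is constant: H = [[6, 0], [0, 8]].
det(H) = 6·8 − 0² = 48.
det(H) > 0 and tr(H) = 14 > 0, so H is positive definite and the point is a local minimum.

local minimum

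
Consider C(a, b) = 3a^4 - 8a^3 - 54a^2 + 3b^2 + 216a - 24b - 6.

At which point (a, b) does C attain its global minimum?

(-3, 4)

C(a,b) separates as P(a) + Q(b) − 6, so its minimum is min P + min Q − 6.
P'(a) = 12(a - 3)(a - 2)(a + 3) vanishes at a ∈ {-3, 2, 3}; Q'(b) = 6b - 24 vanishes at b ∈ {4}.
Local minima of P (where P''>0): P(-3)=-675, P(3)=189. Local minima of Q: Q(4)=-48.
So the global minimum of C is P(-3) + Q(4) − 6 = -675 − 48 − 6 = -729, attained at (-3, 4).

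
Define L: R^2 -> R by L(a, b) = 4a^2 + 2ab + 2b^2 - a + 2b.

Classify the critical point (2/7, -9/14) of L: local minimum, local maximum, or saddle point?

local minimum

The Hessian of L is constant: H = [[8, 2], [2, 4]].
det(H) = 8·4 − 2² = 28.
det(H) > 0 and tr(H) = 12 > 0, so H is positive definite and the point is a local minimum.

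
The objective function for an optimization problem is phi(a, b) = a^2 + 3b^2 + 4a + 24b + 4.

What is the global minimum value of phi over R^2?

phi(a,b) separates as P(a) + Q(b) + 4, so its minimum is min P + min Q + 4.
P'(a) = 2a + 4 vanishes at a ∈ {-2}; Q'(b) = 6b + 24 vanishes at b ∈ {-4}.
Local minima of P (where P''>0): P(-2)=-4. Local minima of Q: Q(-4)=-48.
So the global minimum of phi is P(-2) + Q(-4) + 4 = -4 − 48 + 4 = -48, attained at (-2, -4).

-48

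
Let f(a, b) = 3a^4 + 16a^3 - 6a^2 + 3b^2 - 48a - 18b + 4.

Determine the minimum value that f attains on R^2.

-183

f(a,b) separates as P(a) + Q(b) + 4, so its minimum is min P + min Q + 4.
P'(a) = 12(a - 1)(a + 1)(a + 4) vanishes at a ∈ {-4, -1, 1}; Q'(b) = 6b - 18 vanishes at b ∈ {3}.
Local minima of P (where P''>0): P(-4)=-160, P(1)=-35. Local minima of Q: Q(3)=-27.
So the global minimum of f is P(-4) + Q(3) + 4 = -160 − 27 + 4 = -183, attained at (-4, 3).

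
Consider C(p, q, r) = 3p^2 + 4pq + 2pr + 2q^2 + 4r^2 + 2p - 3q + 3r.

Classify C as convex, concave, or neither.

convex

C is quadratic, so its Hessian is the constant matrix H = [[6, 4, 2], [4, 4, 0], [2, 0, 8]].
Leading principal minors: 6, 8, 48.
All positive ⇒ H ≻ 0 ⇒ convex.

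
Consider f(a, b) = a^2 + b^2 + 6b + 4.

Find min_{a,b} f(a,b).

-5

f(a,b) separates as P(a) + Q(b) + 4, so its minimum is min P + min Q + 4.
P'(a) = 2a vanishes at a ∈ {0}; Q'(b) = 2b + 6 vanishes at b ∈ {-3}.
Local minima of P (where P''>0): P(0)=0. Local minima of Q: Q(-3)=-9.
So the global minimum of f is P(0) + Q(-3) + 4 = 0 − 9 + 4 = -5, attained at (0, -3).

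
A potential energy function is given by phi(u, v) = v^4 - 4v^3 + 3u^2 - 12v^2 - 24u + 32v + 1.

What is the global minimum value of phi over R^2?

-111

phi(u,v) separates as P(u) + Q(v) + 1, so its minimum is min P + min Q + 1.
P'(u) = 6u - 24 vanishes at u ∈ {4}; Q'(v) = 4(v - 4)(v - 1)(v + 2) vanishes at v ∈ {-2, 1, 4}.
Local minima of P (where P''>0): P(4)=-48. Local minima of Q: Q(-2)=-64, Q(4)=-64.
So the global minimum of phi is P(4) + Q(-2) + 1 = -48 − 64 + 1 = -111, attained at (4, -2).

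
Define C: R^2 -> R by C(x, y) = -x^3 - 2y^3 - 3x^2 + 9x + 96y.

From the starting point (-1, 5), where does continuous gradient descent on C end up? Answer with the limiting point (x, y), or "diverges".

C is separable, so gradient descent decouples: x follows -∂C/∂x, y follows -∂C/∂y.
∂C/∂x = -3(x - 1)(x + 3); at x=-1 this is 12, so x decreases.
∂C/∂y = -6(y - 4)(y + 4); at y=5 this is -54, so y increases.
The y-coordinate has no critical point in that direction and runs off to infinity.

diverges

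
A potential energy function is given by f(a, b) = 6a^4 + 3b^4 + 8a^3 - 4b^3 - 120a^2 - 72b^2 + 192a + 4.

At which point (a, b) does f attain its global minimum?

(-4, 4)

f(a,b) separates as P(a) + Q(b) + 4, so its minimum is min P + min Q + 4.
P'(a) = 24(a - 2)(a - 1)(a + 4) vanishes at a ∈ {-4, 1, 2}; Q'(b) = 12b(b - 4)(b + 3) vanishes at b ∈ {-3, 0, 4}.
Local minima of P (where P''>0): P(-4)=-1664, P(2)=64. Local minima of Q: Q(-3)=-297, Q(4)=-640.
So the global minimum of f is P(-4) + Q(4) + 4 = -1664 − 640 + 4 = -2300, attained at (-4, 4).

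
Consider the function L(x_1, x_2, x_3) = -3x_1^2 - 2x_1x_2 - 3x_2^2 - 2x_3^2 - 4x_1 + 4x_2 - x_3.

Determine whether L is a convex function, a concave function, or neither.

L is quadratic, so its Hessian is the constant matrix H = [[-6, -2, 0], [-2, -6, 0], [0, 0, -4]].
Leading principal minors: -6, 32, -128.
Signs alternate −, +, − ⇒ H ≺ 0 ⇒ concave.

concave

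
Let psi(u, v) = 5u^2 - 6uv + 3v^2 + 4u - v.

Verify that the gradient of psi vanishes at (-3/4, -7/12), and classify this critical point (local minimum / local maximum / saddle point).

local minimum

∇psi = (10u - 6v + 4, -6u + 6v - 1); substituting (-3/4, -7/12) gives ∇psi = (0, 0), so (-3/4, -7/12) is indeed a critical point.
The Hessian of psi is constant: H = [[10, -6], [-6, 6]].
det(H) = 10·6 − (-6)² = 24.
det(H) > 0 and tr(H) = 16 > 0, so H is positive definite and the point is a local minimum.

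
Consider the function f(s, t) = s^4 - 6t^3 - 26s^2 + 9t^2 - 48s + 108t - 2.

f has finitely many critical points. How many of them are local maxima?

1

f separates as a function of s plus a function of t, so ∇f=0 decouples.
∂f/∂s = 4(s - 4)(s + 1)(s + 3) = 0 at s ∈ {-3, -1, 4}; ∂f/∂t = -18(t - 3)(t + 2) = 0 at t ∈ {-2, 3}.
The Hessian is diagonal: diag(f_ss, f_tt). Second derivatives: f_ss(-3)=56, f_ss(-1)=-40, f_ss(4)=140; f_tt(-2)=90, f_tt(3)=-90.
Local maxima occur where both diagonal entries negative: (-1, 3). Count: 1.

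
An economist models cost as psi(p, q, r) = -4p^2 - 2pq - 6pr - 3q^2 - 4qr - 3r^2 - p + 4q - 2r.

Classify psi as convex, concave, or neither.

concave

psi is quadratic, so its Hessian is the constant matrix H = [[-8, -2, -6], [-2, -6, -4], [-6, -4, -6]].
Leading principal minors: -8, 44, -16.
Signs alternate −, +, − ⇒ H ≺ 0 ⇒ concave.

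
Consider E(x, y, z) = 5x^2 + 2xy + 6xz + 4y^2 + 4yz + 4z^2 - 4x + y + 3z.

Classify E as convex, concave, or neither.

convex

E is quadratic, so its Hessian is the constant matrix H = [[10, 2, 6], [2, 8, 4], [6, 4, 8]].
Leading principal minors: 10, 76, 256.
All positive ⇒ H ≻ 0 ⇒ convex.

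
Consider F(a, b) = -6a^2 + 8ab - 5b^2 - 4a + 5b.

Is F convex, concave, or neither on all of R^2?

F is quadratic, so its Hessian is the constant matrix H = [[-12, 8], [8, -10]].
det(H) = 56, tr(H) = -22.
det(H) > 0 and tr(H) < 0, so H is negative definite everywhere: concave.

concave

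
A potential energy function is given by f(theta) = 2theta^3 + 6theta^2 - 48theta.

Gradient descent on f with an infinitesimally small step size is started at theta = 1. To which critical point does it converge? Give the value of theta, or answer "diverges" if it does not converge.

f'(theta) = 6(theta - 2)(theta + 4), so f'(1) = -30.
Gradient descent moves in the -f' direction, i.e. theta is increasing.
The nearest critical point in that direction is theta = 2, where f'' = 36 > 0 (a local minimum). The iterate converges there.

2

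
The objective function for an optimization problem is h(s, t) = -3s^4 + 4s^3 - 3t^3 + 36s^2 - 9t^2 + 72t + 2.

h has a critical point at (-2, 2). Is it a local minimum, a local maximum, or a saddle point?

local maximum

The mixed partial ∂²h/∂s∂t is 0, so the Hessian at any point is diag(h_ss, h_tt) = diag(12(-3s^2 + 2s + 6), -18(t + 1)).
At (-2, 2): H = diag(-120, -54).
Both eigenvalues are negative, so H is negative definite: a local maximum.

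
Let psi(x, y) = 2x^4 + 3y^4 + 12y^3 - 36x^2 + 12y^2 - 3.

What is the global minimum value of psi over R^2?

psi(x,y) separates as P(x) + Q(y) − 3, so its minimum is min P + min Q − 3.
P'(x) = 8x(x - 3)(x + 3) vanishes at x ∈ {-3, 0, 3}; Q'(y) = 12y(y + 1)(y + 2) vanishes at y ∈ {-2, -1, 0}.
Local minima of P (where P''>0): P(-3)=-162, P(3)=-162. Local minima of Q: Q(-2)=0, Q(0)=0.
So the global minimum of psi is P(-3) + Q(-2) − 3 = -162 + 0 − 3 = -165, attained at (-3, -2).

-165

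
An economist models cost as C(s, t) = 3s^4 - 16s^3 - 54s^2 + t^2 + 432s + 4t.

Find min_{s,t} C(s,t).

C(s,t) separates as P(s) + Q(t), so its minimum is min P + min Q.
P'(s) = 12(s - 4)(s - 3)(s + 3) vanishes at s ∈ {-3, 3, 4}; Q'(t) = 2(t + 2) vanishes at t ∈ {-2}.
Local minima of P (where P''>0): P(-3)=-1107, P(4)=608. Local minima of Q: Q(-2)=-4.
So the global minimum of C is P(-3) + Q(-2) = -1107 − 4 = -1111, attained at (-3, -2).

-1111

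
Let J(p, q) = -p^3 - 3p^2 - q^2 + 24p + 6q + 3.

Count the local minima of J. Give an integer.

0

J separates as a function of p plus a function of q, so ∇J=0 decouples.
∂J/∂p = -3(p - 2)(p + 4) = 0 at p ∈ {-4, 2}; ∂J/∂q = -2(q - 3) = 0 at q ∈ {3}.
The Hessian is diagonal: diag(J_pp, J_qq). Second derivatives: J_pp(-4)=18, J_pp(2)=-18; J_qq(3)=-2.
Local minima occur where both diagonal entries positive: none. Count: 0.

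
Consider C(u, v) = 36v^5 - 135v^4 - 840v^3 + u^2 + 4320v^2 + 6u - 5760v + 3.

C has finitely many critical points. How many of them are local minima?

2

C separates as a function of u plus a function of v, so ∇C=0 decouples.
∂C/∂u = 2(u + 3) = 0 at u ∈ {-3}; ∂C/∂v = 180(v - 4)(v - 2)(v - 1)(v + 4) = 0 at v ∈ {-4, 1, 2, 4}.
The Hessian is diagonal: diag(C_uu, C_vv). Second derivatives: C_uu(-3)=2; C_vv(-4)=-43200, C_vv(1)=2700, C_vv(2)=-2160, C_vv(4)=8640.
Local minima occur where both diagonal entries positive: (-3, 1), (-3, 4). Count: 2.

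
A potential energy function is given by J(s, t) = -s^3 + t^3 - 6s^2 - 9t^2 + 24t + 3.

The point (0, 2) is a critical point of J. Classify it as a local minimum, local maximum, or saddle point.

The mixed partial ∂²J/∂s∂t is 0, so the Hessian at any point is diag(J_ss, J_tt) = diag(-6(s + 2), 6(t - 3)).
At (0, 2): H = diag(-12, -6).
Both eigenvalues are negative, so H is negative definite: a local maximum.

local maximum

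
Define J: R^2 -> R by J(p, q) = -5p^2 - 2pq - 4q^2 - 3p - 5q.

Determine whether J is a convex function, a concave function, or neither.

concave

J is quadratic, so its Hessian is the constant matrix H = [[-10, -2], [-2, -8]].
det(H) = 76, tr(H) = -18.
det(H) > 0 and tr(H) < 0, so H is negative definite everywhere: concave.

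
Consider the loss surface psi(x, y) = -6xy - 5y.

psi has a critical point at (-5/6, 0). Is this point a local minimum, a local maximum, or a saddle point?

The Hessian of psi is constant: H = [[0, -6], [-6, 0]].
det(H) = 0·0 − (-6)² = -36.
Since det(H) < 0, H is indefinite and the critical point is a saddle point.

saddle point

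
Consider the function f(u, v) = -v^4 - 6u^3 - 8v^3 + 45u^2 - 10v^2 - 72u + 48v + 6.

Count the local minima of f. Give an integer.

1

f separates as a function of u plus a function of v, so ∇f=0 decouples.
∂f/∂u = -18(u - 4)(u - 1) = 0 at u ∈ {1, 4}; ∂f/∂v = -4(v - 1)(v + 3)(v + 4) = 0 at v ∈ {-4, -3, 1}.
The Hessian is diagonal: diag(f_uu, f_vv). Second derivatives: f_uu(1)=54, f_uu(4)=-54; f_vv(-4)=-20, f_vv(-3)=16, f_vv(1)=-80.
Local minima occur where both diagonal entries positive: (1, -3). Count: 1.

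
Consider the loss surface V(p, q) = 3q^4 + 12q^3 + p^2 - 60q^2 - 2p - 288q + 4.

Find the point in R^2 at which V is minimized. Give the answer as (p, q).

(1, 3)

V(p,q) separates as A(p) + B(q) + 4, so its minimum is min A + min B + 4.
A'(p) = 2p - 2 vanishes at p ∈ {1}; B'(q) = 12(q - 3)(q + 2)(q + 4) vanishes at q ∈ {-4, -2, 3}.
Local minima of A (where A''>0): A(1)=-1. Local minima of B: B(-4)=192, B(3)=-837.
So the global minimum of V is A(1) + B(3) + 4 = -1 − 837 + 4 = -834, attained at (1, 3).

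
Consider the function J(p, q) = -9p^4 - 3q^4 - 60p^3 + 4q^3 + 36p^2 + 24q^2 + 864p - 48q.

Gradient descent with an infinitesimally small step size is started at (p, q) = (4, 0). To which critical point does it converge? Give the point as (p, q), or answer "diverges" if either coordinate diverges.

J is separable, so gradient descent decouples: p follows -∂J/∂p, q follows -∂J/∂q.
∂J/∂p = -36(p - 2)(p + 3)(p + 4); at p=4 this is -4032, so p increases.
∂J/∂q = -12(q - 2)(q - 1)(q + 2); at q=0 this is -48, so q increases.
The p-coordinate has no critical point in that direction and runs off to infinity.

diverges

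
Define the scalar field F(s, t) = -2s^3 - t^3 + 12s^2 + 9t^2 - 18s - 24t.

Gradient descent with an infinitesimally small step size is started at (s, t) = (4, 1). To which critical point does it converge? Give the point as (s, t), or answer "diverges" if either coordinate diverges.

F is separable, so gradient descent decouples: s follows -∂F/∂s, t follows -∂F/∂t.
∂F/∂s = -6(s - 3)(s - 1); at s=4 this is -18, so s increases.
∂F/∂t = -3(t - 4)(t - 2); at t=1 this is -9, so t increases.
The s-coordinate has no critical point in that direction and runs off to infinity.

diverges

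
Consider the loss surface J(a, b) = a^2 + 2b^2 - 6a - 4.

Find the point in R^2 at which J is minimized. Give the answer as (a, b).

(3, 0)

J(a,b) separates as P(a) + Q(b) − 4, so its minimum is min P + min Q − 4.
P'(a) = 2a - 6 vanishes at a ∈ {3}; Q'(b) = 4b vanishes at b ∈ {0}.
Local minima of P (where P''>0): P(3)=-9. Local minima of Q: Q(0)=0.
So the global minimum of J is P(3) + Q(0) − 4 = -9 + 0 − 4 = -13, attained at (3, 0).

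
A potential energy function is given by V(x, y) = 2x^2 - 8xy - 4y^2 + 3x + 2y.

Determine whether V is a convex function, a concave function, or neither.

neither

V is quadratic, so its Hessian is the constant matrix H = [[4, -8], [-8, -8]].
det(H) = -96, tr(H) = -4.
det(H) < 0, so H is indefinite: neither convex nor concave.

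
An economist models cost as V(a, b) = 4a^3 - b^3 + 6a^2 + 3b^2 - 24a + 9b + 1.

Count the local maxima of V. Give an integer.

V separates as a function of a plus a function of b, so ∇V=0 decouples.
∂V/∂a = 12(a - 1)(a + 2) = 0 at a ∈ {-2, 1}; ∂V/∂b = -3(b - 3)(b + 1) = 0 at b ∈ {-1, 3}.
The Hessian is diagonal: diag(V_aa, V_bb). Second derivatives: V_aa(-2)=-36, V_aa(1)=36; V_bb(-1)=12, V_bb(3)=-12.
Local maxima occur where both diagonal entries negative: (-2, 3). Count: 1.

1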